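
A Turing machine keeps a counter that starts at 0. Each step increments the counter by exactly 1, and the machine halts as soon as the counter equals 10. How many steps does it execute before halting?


Counter starts at 0. Counting sequence:
  Step 1: counter = 1
  Step 2: counter = 2
  Step 3: counter = 3
  Step 4: counter = 4
  Step 5: counter = 5
  Step 6: counter = 6
  ...
  Step 10: counter = 10
Counter reached 10 -> halt
Total steps = 10

10


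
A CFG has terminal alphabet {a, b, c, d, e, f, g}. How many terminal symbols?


Terminal symbols: a, b, c, d, e, f, g
Counting each: a (#1), b (#2), c (#3), d (#4), e (#5), f (#6), g (#7)
Total = 7

7


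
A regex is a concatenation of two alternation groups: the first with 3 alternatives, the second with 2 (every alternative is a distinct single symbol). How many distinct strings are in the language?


First group: 3 alternatives
Second group: 2 alternatives
Concatenation: each choice from group 1 pairs with each from group 2
Total = 3 x 2 = 6

6


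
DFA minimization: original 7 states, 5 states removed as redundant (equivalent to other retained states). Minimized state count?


Original DFA: 7 states
Redundant states removed: 5
Minimized states = original - removed
= 7 - 5
= 2

2


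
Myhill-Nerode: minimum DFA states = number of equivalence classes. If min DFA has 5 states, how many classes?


Myhill-Nerode theorem:
Number of equivalence classes = number of states in minimal DFA
Minimal DFA states = 5
Therefore equivalence classes = 5

5


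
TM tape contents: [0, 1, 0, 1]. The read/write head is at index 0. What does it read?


Tape: [0, 1, 0, 1]
Positions: 0 1 2 3
Values:    0 1 0 1
Head at position 0
tape[0] = 0

0


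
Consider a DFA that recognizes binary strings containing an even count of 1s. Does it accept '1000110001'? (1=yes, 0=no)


DFA has 2 states: q_even (start, accept=yes) and q_odd
Processing string '1000110001' character by character:
  Position 0: read '1', 1-count=1 -> q_odd
  Position 1: read '0', 1-count=1 -> q_odd (no change)
  Position 2: read '0', 1-count=1 -> q_odd (no change)
  Position 3: read '0', 1-count=1 -> q_odd (no change)
  Position 4: read '1', 1-count=2 -> q_even
  Position 5: read '1', 1-count=3 -> q_odd
  Position 6: read '0', 1-count=3 -> q_odd (no change)
  Position 7: read '0', 1-count=3 -> q_odd (no change)
  Position 8: read '0', 1-count=3 -> q_odd (no change)
  Position 9: read '1', 1-count=4 -> q_even
Final state: q_even, total 1s = 4 (even); the DFA requires an even count -> accept

1


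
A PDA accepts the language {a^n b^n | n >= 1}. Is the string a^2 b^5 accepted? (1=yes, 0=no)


Language requires equal numbers of a's and b's
PDA pushes for each 'a', pops for each 'b'
Number of a's = 2
Number of b's = 5
2 != 5 -> Reject

0


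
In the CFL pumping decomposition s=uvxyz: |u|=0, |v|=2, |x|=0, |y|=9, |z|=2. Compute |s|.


|s| = |u| + |v| + |x| + |y| + |z|
= 0 + 2 + 0 + 9 + 2
= 2 + 0 + 11
= 2 + 11
= 13

13


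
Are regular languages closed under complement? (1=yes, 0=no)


Regular languages are closed under:
- Union (DFA product construction)
- Intersection (DFA product construction)
- Complement (swap accept/reject states)
- Concatenation (NFA construction)
- Kleene star (NFA construction)
complement is in this list
Therefore: closed

1


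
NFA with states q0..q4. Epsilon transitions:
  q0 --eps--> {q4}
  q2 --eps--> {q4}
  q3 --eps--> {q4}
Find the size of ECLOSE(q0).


Starting from q0
Initialize closure = {q0}
Follow epsilon from q0 -> add q4
Final closure: {q0, q4}
Size = 2

2


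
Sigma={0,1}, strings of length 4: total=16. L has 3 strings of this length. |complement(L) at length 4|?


Alphabet: {0,1}
String length: 4
Total strings of length 4 = 2^4 = 16
Strings in L = 3
Complement = total - |L|
= 16 - 3
= 13

13


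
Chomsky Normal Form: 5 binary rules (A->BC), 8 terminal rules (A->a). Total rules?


CNF allows two rule forms:
  A -> BC (binary): 5 rules
  A -> a (terminal): 8 rules
Total = 5 + 8 = 13

13


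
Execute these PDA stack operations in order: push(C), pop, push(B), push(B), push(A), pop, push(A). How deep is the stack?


Tracing stack operations:
  push(C) -> stack = [C], depth=1
  pop -> removed C, stack = [], depth=0
  push(B) -> stack = [B], depth=1
  push(B) -> stack = [B,B], depth=2
  push(A) -> stack = [B,B,A], depth=3
  pop -> removed A, stack = [B,B], depth=2
  push(A) -> stack = [B,B,A], depth=3
Final depth = 3

3


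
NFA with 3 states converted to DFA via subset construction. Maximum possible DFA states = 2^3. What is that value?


NFA has 3 states
Subset construction: each DFA state = subset of NFA states
Maximum subsets = 2^3
2^3 = 8

8


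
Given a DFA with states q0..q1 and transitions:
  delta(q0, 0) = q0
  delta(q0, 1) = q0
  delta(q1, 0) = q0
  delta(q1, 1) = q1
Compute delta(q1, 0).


Looking up transition function:
delta(q1, 0) in the table
Row: q1, Column: 0
Result: q0

q0


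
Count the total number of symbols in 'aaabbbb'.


String: 'aaabbbb'
Counting characters:
  'a' appears 3 time(s)
  'b' appears 4 time(s)
Total length = 3 + 4 = 7

7


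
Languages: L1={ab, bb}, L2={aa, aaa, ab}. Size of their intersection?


L1 = {ab, bb}
L2 = {aa, aaa, ab}
Checking each string in L1 against L2:
  'ab': in L2? Yes
  'bb': in L2? No
Intersection = {ab}
|L1 ∩ L2| = 1

1


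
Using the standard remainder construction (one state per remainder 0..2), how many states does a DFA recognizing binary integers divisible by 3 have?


Divisibility by 3 is tracked via the remainder mod 3: 0, 1, ..., 2
The construction assigns one state to each remainder
Number of remainders = 3

3


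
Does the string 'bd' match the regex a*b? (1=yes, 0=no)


Pattern: a*b
String: 'bd'
Pattern requires: zero or more 'a's followed by exactly one 'b'
Found 0 leading 'a's
Remaining: 'bd'
Remaining is not 'b' -> no match
Result: 0

0


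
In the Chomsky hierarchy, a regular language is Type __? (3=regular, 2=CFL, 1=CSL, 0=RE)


Chomsky hierarchy levels:
  Type 3: Regular (DFA/NFA/regex)
  Type 2: Context-free (PDA)
  Type 1: Context-sensitive
  Type 0: Recursively enumerable (TM)
'regular' corresponds to Type 3

3


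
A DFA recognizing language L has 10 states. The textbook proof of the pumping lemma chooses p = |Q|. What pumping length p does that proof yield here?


Pumping lemma for regular languages (standard proof):
Take p = |Q|, the number of DFA states.
Any string of length >= |Q| passes through |Q|+1 states while reading its first |Q| symbols,
so by pigeonhole some state repeats, giving the loop that can be pumped.
Here |Q| = 10
Therefore the proof uses p = 10

10


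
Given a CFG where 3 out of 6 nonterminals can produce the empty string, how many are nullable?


Nonterminals: {S, A, B, C, D, E}
A nonterminal is nullable if it can derive epsilon
Counting nullable nonterminals: 3
Total nullable = 3

3


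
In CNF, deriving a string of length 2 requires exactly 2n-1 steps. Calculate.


Chomsky Normal Form derivation:
String length n = 2
Each step either:
  - Splits a nonterminal into two (n-1 such steps)
  - Converts a nonterminal to terminal (n such steps)
Total = (n-1) + n = 2n - 1
= 2(2) - 1
= 4 - 1
= 3

3


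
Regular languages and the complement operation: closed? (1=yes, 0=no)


Regular languages are closed under all standard operations:
- Union: Yes (product construction)
- Intersection: Yes (product construction)
- Complement: Yes (swap accept/reject)
- Concatenation: Yes (NFA construction)
Operation: complement -> Closed

1


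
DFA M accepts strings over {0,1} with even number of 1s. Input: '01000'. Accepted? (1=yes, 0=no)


DFA has 2 states: q_even (start, accept=yes) and q_odd
Processing string '01000' character by character:
  Position 0: read '0', 1-count=0 -> q_even (no change)
  Position 1: read '1', 1-count=1 -> q_odd
  Position 2: read '0', 1-count=1 -> q_odd (no change)
  Position 3: read '0', 1-count=1 -> q_odd (no change)
  Position 4: read '0', 1-count=1 -> q_odd (no change)
Final state: q_odd, total 1s = 1 (odd); the DFA requires an even count -> reject

0


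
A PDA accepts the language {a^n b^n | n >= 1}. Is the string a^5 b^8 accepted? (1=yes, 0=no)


Language requires equal numbers of a's and b's
PDA pushes for each 'a', pops for each 'b'
Number of a's = 5
Number of b's = 8
5 != 8 -> Reject

0


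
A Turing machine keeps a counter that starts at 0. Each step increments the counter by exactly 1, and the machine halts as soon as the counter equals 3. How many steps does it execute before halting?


Counter starts at 0. Counting sequence:
  Step 1: counter = 1
  Step 2: counter = 2
  Step 3: counter = 3
Counter reached 3 -> halt
Total steps = 3

3


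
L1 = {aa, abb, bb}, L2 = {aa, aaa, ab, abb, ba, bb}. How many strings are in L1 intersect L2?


L1 = {aa, abb, bb}
L2 = {aa, aaa, ab, abb, ba, bb}
Checking each string in L1 against L2:
  'aa': in L2? Yes
  'abb': in L2? Yes
  'bb': in L2? Yes
Intersection = {aa, abb, bb}
|L1 ∩ L2| = 3

3


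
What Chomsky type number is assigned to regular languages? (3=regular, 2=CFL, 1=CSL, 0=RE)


Chomsky hierarchy levels:
  Type 3: Regular (DFA/NFA/regex)
  Type 2: Context-free (PDA)
  Type 1: Context-sensitive
  Type 0: Recursively enumerable (TM)
'regular' corresponds to Type 3

3


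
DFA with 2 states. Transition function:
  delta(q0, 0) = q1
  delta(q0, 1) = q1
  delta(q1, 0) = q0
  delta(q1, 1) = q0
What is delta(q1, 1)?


Looking up transition function:
delta(q1, 1) in the table
Row: q1, Column: 1
Result: q0

q0


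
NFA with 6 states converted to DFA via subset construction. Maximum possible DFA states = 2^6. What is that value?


NFA has 6 states
Subset construction: each DFA state = subset of NFA states
Maximum subsets = 2^6
2^6 = 64

64


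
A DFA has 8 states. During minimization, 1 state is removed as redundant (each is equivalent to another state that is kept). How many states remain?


Original DFA: 8 states
Redundant states removed: 1
Minimized states = original - removed
= 8 - 1
= 7

7


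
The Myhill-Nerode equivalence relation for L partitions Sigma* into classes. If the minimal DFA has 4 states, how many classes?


Myhill-Nerode theorem:
Number of equivalence classes = number of states in minimal DFA
Minimal DFA states = 4
Therefore equivalence classes = 4

4


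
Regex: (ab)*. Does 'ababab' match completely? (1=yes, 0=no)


Pattern: (ab)*
String: 'ababab'
Pattern requires: zero or more repetitions of 'ab'
Pairs: ['ab', 'ab', 'ab']
All pairs are 'ab'? Yes
Result: 1

1


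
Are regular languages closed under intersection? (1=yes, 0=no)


Regular languages are closed under all standard operations:
- Union: Yes (product construction)
- Intersection: Yes (product construction)
- Complement: Yes (swap accept/reject)
- Concatenation: Yes (NFA construction)
Operation: intersection -> Closed

1


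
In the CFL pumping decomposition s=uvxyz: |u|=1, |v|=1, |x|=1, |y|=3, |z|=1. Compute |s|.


|s| = |u| + |v| + |x| + |y| + |z|
= 1 + 1 + 1 + 3 + 1
= 2 + 1 + 4
= 3 + 4
= 7

7


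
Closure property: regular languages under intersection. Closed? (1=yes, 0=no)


Regular languages are closed under:
- Union (DFA product construction)
- Intersection (DFA product construction)
- Complement (swap accept/reject states)
- Concatenation (NFA construction)
- Kleene star (NFA construction)
intersection is in this list
Therefore: closed

1


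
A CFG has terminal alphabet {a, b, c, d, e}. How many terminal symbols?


Terminal symbols: a, b, c, d, e
Counting each: a (#1), b (#2), c (#3), d (#4), e (#5)
Total = 5

5


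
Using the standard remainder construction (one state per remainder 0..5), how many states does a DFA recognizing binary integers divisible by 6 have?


Divisibility by 6 is tracked via the remainder mod 6: 0, 1, ..., 5
The construction assigns one state to each remainder
Number of remainders = 6

6


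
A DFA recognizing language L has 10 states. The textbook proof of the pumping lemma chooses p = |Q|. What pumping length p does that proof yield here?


Pumping lemma for regular languages (standard proof):
Take p = |Q|, the number of DFA states.
Any string of length >= |Q| passes through |Q|+1 states while reading its first |Q| symbols,
so by pigeonhole some state repeats, giving the loop that can be pumped.
Here |Q| = 10
Therefore the proof uses p = 10

10


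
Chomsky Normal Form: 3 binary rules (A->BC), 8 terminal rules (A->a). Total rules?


CNF allows two rule forms:
  A -> BC (binary): 3 rules
  A -> a (terminal): 8 rules
Total = 3 + 8 = 11

11


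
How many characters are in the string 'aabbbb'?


String: 'aabbbb'
Counting characters:
  'a' appears 2 time(s)
  'b' appears 4 time(s)
Total length = 2 + 4 = 6

6


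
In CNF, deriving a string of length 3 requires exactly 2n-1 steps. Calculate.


Chomsky Normal Form derivation:
String length n = 3
Each step either:
  - Splits a nonterminal into two (n-1 such steps)
  - Converts a nonterminal to terminal (n such steps)
Total = (n-1) + n = 2n - 1
= 2(3) - 1
= 6 - 1
= 5

5


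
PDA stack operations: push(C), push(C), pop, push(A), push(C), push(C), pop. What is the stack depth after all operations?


Tracing stack operations:
  push(C) -> stack = [C], depth=1
  push(C) -> stack = [C,C], depth=2
  pop -> removed C, stack = [C], depth=1
  push(A) -> stack = [C,A], depth=2
  push(C) -> stack = [C,A,C], depth=3
  push(C) -> stack = [C,A,C,C], depth=4
  pop -> removed C, stack = [C,A,C], depth=3
Final depth = 3

3


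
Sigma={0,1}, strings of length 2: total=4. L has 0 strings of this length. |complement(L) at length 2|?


Alphabet: {0,1}
String length: 2
Total strings of length 2 = 2^2 = 4
Strings in L = 0
Complement = total - |L|
= 4 - 0
= 4

4


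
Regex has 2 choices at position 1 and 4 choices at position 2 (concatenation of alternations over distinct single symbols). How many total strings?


First group: 2 alternatives
Second group: 4 alternatives
Concatenation: each choice from group 1 pairs with each from group 2
Total = 2 x 4 = 8

8


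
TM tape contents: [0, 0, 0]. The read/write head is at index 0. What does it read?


Tape: [0, 0, 0]
Positions: 0 1 2
Values:    0 0 0
Head at position 0
tape[0] = 0

0


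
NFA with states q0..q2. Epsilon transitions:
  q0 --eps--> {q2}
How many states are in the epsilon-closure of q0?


Starting from q0
Initialize closure = {q0}
Follow epsilon from q0 -> add q2
Final closure: {q0, q2}
Size = 2

2


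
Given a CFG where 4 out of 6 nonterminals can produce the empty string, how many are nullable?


Nonterminals: {S, A, B, C, D, E}
A nonterminal is nullable if it can derive epsilon
Counting nullable nonterminals: 4
Total nullable = 4

4


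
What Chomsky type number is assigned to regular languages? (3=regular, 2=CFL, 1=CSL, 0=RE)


Chomsky hierarchy levels:
  Type 3: Regular (DFA/NFA/regex)
  Type 2: Context-free (PDA)
  Type 1: Context-sensitive
  Type 0: Recursively enumerable (TM)
'regular' corresponds to Type 3

3


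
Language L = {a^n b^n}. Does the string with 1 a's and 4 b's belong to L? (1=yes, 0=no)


Language requires equal numbers of a's and b's
PDA pushes for each 'a', pops for each 'b'
Number of a's = 1
Number of b's = 4
1 != 4 -> Reject

0


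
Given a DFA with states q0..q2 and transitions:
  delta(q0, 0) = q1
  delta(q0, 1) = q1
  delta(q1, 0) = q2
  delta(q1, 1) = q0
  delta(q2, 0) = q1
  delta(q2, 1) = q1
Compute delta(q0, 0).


Looking up transition function:
delta(q0, 0) in the table
Row: q0, Column: 0
Result: q1

q1


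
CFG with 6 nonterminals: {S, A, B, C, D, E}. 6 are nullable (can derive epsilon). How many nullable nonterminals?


Nonterminals: {S, A, B, C, D, E}
A nonterminal is nullable if it can derive epsilon
Counting nullable nonterminals: 6
Total nullable = 6

6


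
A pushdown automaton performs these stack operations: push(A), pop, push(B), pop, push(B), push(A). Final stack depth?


Tracing stack operations:
  push(A) -> stack = [A], depth=1
  pop -> removed A, stack = [], depth=0
  push(B) -> stack = [B], depth=1
  pop -> removed B, stack = [], depth=0
  push(B) -> stack = [B], depth=1
  push(A) -> stack = [B,A], depth=2
Final depth = 2

2


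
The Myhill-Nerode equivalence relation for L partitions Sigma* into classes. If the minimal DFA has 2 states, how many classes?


Myhill-Nerode theorem:
Number of equivalence classes = number of states in minimal DFA
Minimal DFA states = 2
Therefore equivalence classes = 2

2


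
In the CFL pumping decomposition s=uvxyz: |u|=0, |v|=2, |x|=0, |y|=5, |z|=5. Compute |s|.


|s| = |u| + |v| + |x| + |y| + |z|
= 0 + 2 + 0 + 5 + 5
= 2 + 0 + 10
= 2 + 10
= 12

12


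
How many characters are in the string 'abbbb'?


String: 'abbbb'
Counting characters:
  'a' appears 1 time(s)
  'b' appears 4 time(s)
Total length = 1 + 4 = 5

5


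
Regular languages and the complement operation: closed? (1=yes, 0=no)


Regular languages are closed under all standard operations:
- Union: Yes (product construction)
- Intersection: Yes (product construction)
- Complement: Yes (swap accept/reject)
- Concatenation: Yes (NFA construction)
Operation: complement -> Closed

1


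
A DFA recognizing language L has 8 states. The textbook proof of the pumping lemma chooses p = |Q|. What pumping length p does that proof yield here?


Pumping lemma for regular languages (standard proof):
Take p = |Q|, the number of DFA states.
Any string of length >= |Q| passes through |Q|+1 states while reading its first |Q| symbols,
so by pigeonhole some state repeats, giving the loop that can be pumped.
Here |Q| = 8
Therefore the proof uses p = 8

8


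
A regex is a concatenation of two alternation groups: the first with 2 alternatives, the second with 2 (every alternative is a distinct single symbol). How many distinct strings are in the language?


First group: 2 alternatives
Second group: 2 alternatives
Concatenation: each choice from group 1 pairs with each from group 2
Total = 2 x 2 = 4

4


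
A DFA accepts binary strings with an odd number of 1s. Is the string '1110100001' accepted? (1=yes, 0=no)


DFA has 2 states: q_even (start, accept=no) and q_odd
Processing string '1110100001' character by character:
  Position 0: read '1', 1-count=1 -> q_odd
  Position 1: read '1', 1-count=2 -> q_even
  Position 2: read '1', 1-count=3 -> q_odd
  Position 3: read '0', 1-count=3 -> q_odd (no change)
  Position 4: read '1', 1-count=4 -> q_even
  Position 5: read '0', 1-count=4 -> q_even (no change)
  Position 6: read '0', 1-count=4 -> q_even (no change)
  Position 7: read '0', 1-count=4 -> q_even (no change)
  Position 8: read '0', 1-count=4 -> q_even (no change)
  Position 9: read '1', 1-count=5 -> q_odd
Final state: q_odd, total 1s = 5 (odd); the DFA requires an odd count -> accept

1


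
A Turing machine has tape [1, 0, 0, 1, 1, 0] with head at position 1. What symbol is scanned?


Tape: [1, 0, 0, 1, 1, 0]
Positions: 0 1 2 3 4 5
Values:    1 0 0 1 1 0
Head at position 1
tape[1] = 0

0


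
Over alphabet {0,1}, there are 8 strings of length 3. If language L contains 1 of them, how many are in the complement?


Alphabet: {0,1}
String length: 3
Total strings of length 3 = 2^3 = 8
Strings in L = 1
Complement = total - |L|
= 8 - 1
= 7

7


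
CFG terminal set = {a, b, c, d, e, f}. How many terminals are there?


Terminal symbols: a, b, c, d, e, f
Counting each: a (#1), b (#2), c (#3), d (#4), e (#5), f (#6)
Total = 6

6


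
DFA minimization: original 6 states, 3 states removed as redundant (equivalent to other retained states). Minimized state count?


Original DFA: 6 states
Redundant states removed: 3
Minimized states = original - removed
= 6 - 3
= 3

3


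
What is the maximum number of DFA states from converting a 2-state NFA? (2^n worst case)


NFA has 2 states
Subset construction: each DFA state = subset of NFA states
Maximum subsets = 2^2
2^2 = 4

4


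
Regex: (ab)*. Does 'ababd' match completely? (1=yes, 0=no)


Pattern: (ab)*
String: 'ababd'
Pattern requires: zero or more repetitions of 'ab'
Length 5 is odd -> cannot be (ab)* -> no match
Result: 0

0


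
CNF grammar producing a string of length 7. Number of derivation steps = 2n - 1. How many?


Chomsky Normal Form derivation:
String length n = 7
Each step either:
  - Splits a nonterminal into two (n-1 such steps)
  - Converts a nonterminal to terminal (n such steps)
Total = (n-1) + n = 2n - 1
= 2(7) - 1
= 14 - 1
= 13

13


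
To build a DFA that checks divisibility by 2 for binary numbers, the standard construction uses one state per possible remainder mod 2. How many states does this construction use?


Divisibility by 2 is tracked via the remainder mod 2: 0, 1, ..., 1
The construction assigns one state to each remainder
Number of remainders = 2

2


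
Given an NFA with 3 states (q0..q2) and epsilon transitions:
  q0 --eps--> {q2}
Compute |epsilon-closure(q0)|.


Starting from q0
Initialize closure = {q0}
Follow epsilon from q0 -> add q2
Final closure: {q0, q2}
Size = 2

2


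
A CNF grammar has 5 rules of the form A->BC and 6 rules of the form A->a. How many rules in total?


CNF allows two rule forms:
  A -> BC (binary): 5 rules
  A -> a (terminal): 6 rules
Total = 5 + 6 = 11

11


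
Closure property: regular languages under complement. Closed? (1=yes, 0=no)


Regular languages are closed under:
- Union (DFA product construction)
- Intersection (DFA product construction)
- Complement (swap accept/reject states)
- Concatenation (NFA construction)
- Kleene star (NFA construction)
complement is in this list
Therefore: closed

1


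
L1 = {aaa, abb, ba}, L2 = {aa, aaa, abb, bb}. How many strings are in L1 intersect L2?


L1 = {aaa, abb, ba}
L2 = {aa, aaa, abb, bb}
Checking each string in L1 against L2:
  'aaa': in L2? Yes
  'abb': in L2? Yes
  'ba': in L2? No
Intersection = {aaa, abb}
|L1 ∩ L2| = 2

2


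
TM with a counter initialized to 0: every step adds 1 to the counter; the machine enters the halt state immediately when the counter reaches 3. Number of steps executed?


Counter starts at 0. Counting sequence:
  Step 1: counter = 1
  Step 2: counter = 2
  Step 3: counter = 3
Counter reached 3 -> halt
Total steps = 3

3


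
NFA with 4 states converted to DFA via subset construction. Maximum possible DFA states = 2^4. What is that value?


NFA has 4 states
Subset construction: each DFA state = subset of NFA states
Maximum subsets = 2^4
2^4 = 16

16


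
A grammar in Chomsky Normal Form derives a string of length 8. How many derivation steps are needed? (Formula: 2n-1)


Chomsky Normal Form derivation:
String length n = 8
Each step either:
  - Splits a nonterminal into two (n-1 such steps)
  - Converts a nonterminal to terminal (n such steps)
Total = (n-1) + n = 2n - 1
= 2(8) - 1
= 16 - 1
= 15

15


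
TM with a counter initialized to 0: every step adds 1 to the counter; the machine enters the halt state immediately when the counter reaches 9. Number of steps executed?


Counter starts at 0. Counting sequence:
  Step 1: counter = 1
  Step 2: counter = 2
  Step 3: counter = 3
  Step 4: counter = 4
  Step 5: counter = 5
  Step 6: counter = 6
  ...
  Step 9: counter = 9
Counter reached 9 -> halt
Total steps = 9

9


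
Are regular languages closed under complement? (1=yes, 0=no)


Regular languages are closed under all standard operations:
- Union: Yes (product construction)
- Intersection: Yes (product construction)
- Complement: Yes (swap accept/reject)
- Concatenation: Yes (NFA construction)
Operation: complement -> Closed

1


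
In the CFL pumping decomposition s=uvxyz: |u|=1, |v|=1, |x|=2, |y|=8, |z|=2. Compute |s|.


|s| = |u| + |v| + |x| + |y| + |z|
= 1 + 1 + 2 + 8 + 2
= 2 + 2 + 10
= 4 + 10
= 14

14


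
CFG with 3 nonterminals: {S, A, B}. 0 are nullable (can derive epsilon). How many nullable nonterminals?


Nonterminals: {S, A, B}
A nonterminal is nullable if it can derive epsilon
Counting nullable nonterminals: 0
Total nullable = 0

0


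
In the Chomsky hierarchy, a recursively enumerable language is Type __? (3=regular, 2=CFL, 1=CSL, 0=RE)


Chomsky hierarchy levels:
  Type 3: Regular (DFA/NFA/regex)
  Type 2: Context-free (PDA)
  Type 1: Context-sensitive
  Type 0: Recursively enumerable (TM)
'recursively enumerable' corresponds to Type 0

0


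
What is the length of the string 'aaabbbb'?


String: 'aaabbbb'
Counting characters:
  'a' appears 3 time(s)
  'b' appears 4 time(s)
Total length = 3 + 4 = 7

7


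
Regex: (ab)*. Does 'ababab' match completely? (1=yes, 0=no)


Pattern: (ab)*
String: 'ababab'
Pattern requires: zero or more repetitions of 'ab'
Pairs: ['ab', 'ab', 'ab']
All pairs are 'ab'? Yes
Result: 1

1


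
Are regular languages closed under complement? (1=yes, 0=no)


Regular languages are closed under:
- Union (DFA product construction)
- Intersection (DFA product construction)
- Complement (swap accept/reject states)
- Concatenation (NFA construction)
- Kleene star (NFA construction)
complement is in this list
Therefore: closed

1


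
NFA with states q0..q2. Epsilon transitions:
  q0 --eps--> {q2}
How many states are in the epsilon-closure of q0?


Starting from q0
Initialize closure = {q0}
Follow epsilon from q0 -> add q2
Final closure: {q0, q2}
Size = 2

2


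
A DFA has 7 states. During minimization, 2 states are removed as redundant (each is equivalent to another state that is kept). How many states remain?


Original DFA: 7 states
Redundant states removed: 2
Minimized states = original - removed
= 7 - 2
= 5

5


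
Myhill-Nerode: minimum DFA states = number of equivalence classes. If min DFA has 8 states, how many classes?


Myhill-Nerode theorem:
Number of equivalence classes = number of states in minimal DFA
Minimal DFA states = 8
Therefore equivalence classes = 8

8


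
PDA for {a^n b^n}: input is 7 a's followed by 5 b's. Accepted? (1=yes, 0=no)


Language requires equal numbers of a's and b's
PDA pushes for each 'a', pops for each 'b'
Number of a's = 7
Number of b's = 5
7 != 5 -> Reject

0


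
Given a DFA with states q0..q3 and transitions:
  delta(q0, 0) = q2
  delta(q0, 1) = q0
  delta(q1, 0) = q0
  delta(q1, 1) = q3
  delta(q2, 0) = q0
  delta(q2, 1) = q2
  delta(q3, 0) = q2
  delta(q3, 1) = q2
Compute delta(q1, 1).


Looking up transition function:
delta(q1, 1) in the table
Row: q1, Column: 1
Result: q3

q3


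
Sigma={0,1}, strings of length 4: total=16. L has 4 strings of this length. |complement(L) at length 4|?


Alphabet: {0,1}
String length: 4
Total strings of length 4 = 2^4 = 16
Strings in L = 4
Complement = total - |L|
= 16 - 4
= 12

12


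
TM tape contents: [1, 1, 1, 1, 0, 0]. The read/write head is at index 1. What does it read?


Tape: [1, 1, 1, 1, 0, 0]
Positions: 0 1 2 3 4 5
Values:    1 1 1 1 0 0
Head at position 1
tape[1] = 1

1


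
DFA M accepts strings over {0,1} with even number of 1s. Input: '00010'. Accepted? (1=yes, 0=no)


DFA has 2 states: q_even (start, accept=yes) and q_odd
Processing string '00010' character by character:
  Position 0: read '0', 1-count=0 -> q_even (no change)
  Position 1: read '0', 1-count=0 -> q_even (no change)
  Position 2: read '0', 1-count=0 -> q_even (no change)
  Position 3: read '1', 1-count=1 -> q_odd
  Position 4: read '0', 1-count=1 -> q_odd (no change)
Final state: q_odd, total 1s = 1 (odd); the DFA requires an even count -> reject

0


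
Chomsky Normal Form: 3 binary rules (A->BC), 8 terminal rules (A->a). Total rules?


CNF allows two rule forms:
  A -> BC (binary): 3 rules
  A -> a (terminal): 8 rules
Total = 3 + 8 = 11

11


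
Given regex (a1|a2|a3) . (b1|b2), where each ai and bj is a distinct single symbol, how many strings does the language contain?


First group: 3 alternatives
Second group: 2 alternatives
Concatenation: each choice from group 1 pairs with each from group 2
Total = 3 x 2 = 6

6


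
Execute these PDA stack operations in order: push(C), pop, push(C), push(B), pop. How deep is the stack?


Tracing stack operations:
  push(C) -> stack = [C], depth=1
  pop -> removed C, stack = [], depth=0
  push(C) -> stack = [C], depth=1
  push(B) -> stack = [C,B], depth=2
  pop -> removed B, stack = [C], depth=1
Final depth = 1

1


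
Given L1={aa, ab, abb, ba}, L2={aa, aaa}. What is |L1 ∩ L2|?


L1 = {aa, ab, abb, ba}
L2 = {aa, aaa}
Checking each string in L1 against L2:
  'aa': in L2? Yes
  'ab': in L2? No
  'abb': in L2? No
  'ba': in L2? No
Intersection = {aa}
|L1 ∩ L2| = 1

1


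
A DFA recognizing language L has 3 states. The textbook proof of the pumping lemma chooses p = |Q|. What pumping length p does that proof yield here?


Pumping lemma for regular languages (standard proof):
Take p = |Q|, the number of DFA states.
Any string of length >= |Q| passes through |Q|+1 states while reading its first |Q| symbols,
so by pigeonhole some state repeats, giving the loop that can be pumped.
Here |Q| = 3
Therefore the proof uses p = 3

3


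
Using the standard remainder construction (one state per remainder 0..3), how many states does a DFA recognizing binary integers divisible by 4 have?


Divisibility by 4 is tracked via the remainder mod 4: 0, 1, ..., 3
The construction assigns one state to each remainder
Number of remainders = 4

4


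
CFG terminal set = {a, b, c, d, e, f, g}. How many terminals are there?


Terminal symbols: a, b, c, d, e, f, g
Counting each: a (#1), b (#2), c (#3), d (#4), e (#5), f (#6), g (#7)
Total = 7

7


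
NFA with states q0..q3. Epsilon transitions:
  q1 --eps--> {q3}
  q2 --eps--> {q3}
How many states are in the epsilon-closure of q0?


Starting from q0
Initialize closure = {q0}
q0 has no outgoing epsilon transitions -> nothing to add
Final closure: {q0}
Size = 1

1


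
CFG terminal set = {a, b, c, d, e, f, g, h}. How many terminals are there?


Terminal symbols: a, b, c, d, e, f, g, h
Counting each: a (#1), b (#2), c (#3), d (#4), e (#5), f (#6), g (#7), h (#8)
Total = 8

8


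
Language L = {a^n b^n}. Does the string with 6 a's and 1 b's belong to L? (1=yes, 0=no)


Language requires equal numbers of a's and b's
PDA pushes for each 'a', pops for each 'b'
Number of a's = 6
Number of b's = 1
6 != 1 -> Reject

0


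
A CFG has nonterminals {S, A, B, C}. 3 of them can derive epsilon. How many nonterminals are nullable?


Nonterminals: {S, A, B, C}
A nonterminal is nullable if it can derive epsilon
Counting nullable nonterminals: 3
Total nullable = 3

3


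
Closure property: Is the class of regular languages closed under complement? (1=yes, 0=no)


Regular languages are closed under all standard operations:
- Union: Yes (product construction)
- Intersection: Yes (product construction)
- Complement: Yes (swap accept/reject)
- Concatenation: Yes (NFA construction)
Operation: complement -> Closed

1


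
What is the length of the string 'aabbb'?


String: 'aabbb'
Counting characters:
  'a' appears 2 time(s)
  'b' appears 3 time(s)
Total length = 2 + 3 = 5

5


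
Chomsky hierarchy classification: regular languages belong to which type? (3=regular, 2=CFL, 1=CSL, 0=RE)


Chomsky hierarchy levels:
  Type 3: Regular (DFA/NFA/regex)
  Type 2: Context-free (PDA)
  Type 1: Context-sensitive
  Type 0: Recursively enumerable (TM)
'regular' corresponds to Type 3

3


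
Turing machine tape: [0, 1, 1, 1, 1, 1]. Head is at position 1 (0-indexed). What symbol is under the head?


Tape: [0, 1, 1, 1, 1, 1]
Positions: 0 1 2 3 4 5
Values:    0 1 1 1 1 1
Head at position 1
tape[1] = 1

1


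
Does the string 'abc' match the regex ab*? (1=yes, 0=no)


Pattern: ab*
String: 'abc'
Pattern requires: exactly one 'a' followed by zero or more 'b's
First char is 'a' -> OK
Rest 'bc': all b's? No
Result: 0

0


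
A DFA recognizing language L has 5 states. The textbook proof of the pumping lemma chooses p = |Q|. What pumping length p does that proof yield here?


Pumping lemma for regular languages (standard proof):
Take p = |Q|, the number of DFA states.
Any string of length >= |Q| passes through |Q|+1 states while reading its first |Q| symbols,
so by pigeonhole some state repeats, giving the loop that can be pumped.
Here |Q| = 5
Therefore the proof uses p = 5

5


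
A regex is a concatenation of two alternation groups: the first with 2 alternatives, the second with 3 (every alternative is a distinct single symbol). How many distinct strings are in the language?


First group: 2 alternatives
Second group: 3 alternatives
Concatenation: each choice from group 1 pairs with each from group 2
Total = 2 x 3 = 6

6


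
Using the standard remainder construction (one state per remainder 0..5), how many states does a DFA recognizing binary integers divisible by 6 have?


Divisibility by 6 is tracked via the remainder mod 6: 0, 1, ..., 5
The construction assigns one state to each remainder
Number of remainders = 6

6


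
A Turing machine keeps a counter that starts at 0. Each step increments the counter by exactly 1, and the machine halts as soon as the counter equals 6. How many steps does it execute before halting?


Counter starts at 0. Counting sequence:
  Step 1: counter = 1
  Step 2: counter = 2
  Step 3: counter = 3
  Step 4: counter = 4
  Step 5: counter = 5
  Step 6: counter = 6
Counter reached 6 -> halt
Total steps = 6

6


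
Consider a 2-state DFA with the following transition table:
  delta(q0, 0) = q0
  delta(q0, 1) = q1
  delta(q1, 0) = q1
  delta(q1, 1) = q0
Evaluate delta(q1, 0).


Looking up transition function:
delta(q1, 0) in the table
Row: q1, Column: 0
Result: q1

q1


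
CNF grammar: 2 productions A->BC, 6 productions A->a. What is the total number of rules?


CNF allows two rule forms:
  A -> BC (binary): 2 rules
  A -> a (terminal): 6 rules
Total = 2 + 6 = 8

8


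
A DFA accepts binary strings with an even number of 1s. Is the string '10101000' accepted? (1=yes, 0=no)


DFA has 2 states: q_even (start, accept=yes) and q_odd
Processing string '10101000' character by character:
  Position 0: read '1', 1-count=1 -> q_odd
  Position 1: read '0', 1-count=1 -> q_odd (no change)
  Position 2: read '1', 1-count=2 -> q_even
  Position 3: read '0', 1-count=2 -> q_even (no change)
  Position 4: read '1', 1-count=3 -> q_odd
  Position 5: read '0', 1-count=3 -> q_odd (no change)
  Position 6: read '0', 1-count=3 -> q_odd (no change)
  Position 7: read '0', 1-count=3 -> q_odd (no change)
Final state: q_odd, total 1s = 3 (odd); the DFA requires an even count -> reject

0


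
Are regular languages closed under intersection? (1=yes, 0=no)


Regular languages are closed under:
- Union (DFA product construction)
- Intersection (DFA product construction)
- Complement (swap accept/reject states)
- Concatenation (NFA construction)
- Kleene star (NFA construction)
intersection is in this list
Therefore: closed

1


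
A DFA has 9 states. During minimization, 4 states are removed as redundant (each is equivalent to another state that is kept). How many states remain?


Original DFA: 9 states
Redundant states removed: 4
Minimized states = original - removed
= 9 - 4
= 5

5


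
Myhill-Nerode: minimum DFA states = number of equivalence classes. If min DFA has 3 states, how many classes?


Myhill-Nerode theorem:
Number of equivalence classes = number of states in minimal DFA
Minimal DFA states = 3
Therefore equivalence classes = 3

3


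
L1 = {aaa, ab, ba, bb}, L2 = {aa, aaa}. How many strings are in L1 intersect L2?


L1 = {aaa, ab, ba, bb}
L2 = {aa, aaa}
Checking each string in L1 against L2:
  'aaa': in L2? Yes
  'ab': in L2? No
  'ba': in L2? No
  'bb': in L2? No
Intersection = {aaa}
|L1 ∩ L2| = 1

1


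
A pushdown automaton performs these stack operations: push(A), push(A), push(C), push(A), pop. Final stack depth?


Tracing stack operations:
  push(A) -> stack = [A], depth=1
  push(A) -> stack = [A,A], depth=2
  push(C) -> stack = [A,A,C], depth=3
  push(A) -> stack = [A,A,C,A], depth=4
  pop -> removed A, stack = [A,A,C], depth=3
Final depth = 3

3


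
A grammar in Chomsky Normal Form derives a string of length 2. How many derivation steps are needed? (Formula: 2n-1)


Chomsky Normal Form derivation:
String length n = 2
Each step either:
  - Splits a nonterminal into two (n-1 such steps)
  - Converts a nonterminal to terminal (n such steps)
Total = (n-1) + n = 2n - 1
= 2(2) - 1
= 4 - 1
= 3

3


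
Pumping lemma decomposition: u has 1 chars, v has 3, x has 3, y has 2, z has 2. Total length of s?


|s| = |u| + |v| + |x| + |y| + |z|
= 1 + 3 + 3 + 2 + 2
= 4 + 3 + 4
= 7 + 4
= 11

11


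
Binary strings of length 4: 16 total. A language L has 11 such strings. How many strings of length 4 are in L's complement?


Alphabet: {0,1}
String length: 4
Total strings of length 4 = 2^4 = 16
Strings in L = 11
Complement = total - |L|
= 16 - 11
= 5

5


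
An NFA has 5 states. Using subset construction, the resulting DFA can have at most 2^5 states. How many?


NFA has 5 states
Subset construction: each DFA state = subset of NFA states
Maximum subsets = 2^5
2^5 = 32

32


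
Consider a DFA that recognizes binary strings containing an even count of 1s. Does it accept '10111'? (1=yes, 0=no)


DFA has 2 states: q_even (start, accept=yes) and q_odd
Processing string '10111' character by character:
  Position 0: read '1', 1-count=1 -> q_odd
  Position 1: read '0', 1-count=1 -> q_odd (no change)
  Position 2: read '1', 1-count=2 -> q_even
  Position 3: read '1', 1-count=3 -> q_odd
  Position 4: read '1', 1-count=4 -> q_even
Final state: q_even, total 1s = 4 (even); the DFA requires an even count -> accept

1


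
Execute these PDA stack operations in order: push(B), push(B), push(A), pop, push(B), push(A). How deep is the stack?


Tracing stack operations:
  push(B) -> stack = [B], depth=1
  push(B) -> stack = [B,B], depth=2
  push(A) -> stack = [B,B,A], depth=3
  pop -> removed A, stack = [B,B], depth=2
  push(B) -> stack = [B,B,B], depth=3
  push(A) -> stack = [B,B,B,A], depth=4
Final depth = 4

4


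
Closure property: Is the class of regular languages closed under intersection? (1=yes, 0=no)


Regular languages are closed under all standard operations:
- Union: Yes (product construction)
- Intersection: Yes (product construction)
- Complement: Yes (swap accept/reject)
- Concatenation: Yes (NFA construction)
Operation: intersection -> Closed

1


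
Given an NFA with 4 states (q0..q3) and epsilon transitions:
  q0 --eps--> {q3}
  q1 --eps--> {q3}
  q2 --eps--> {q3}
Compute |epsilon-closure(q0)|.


Starting from q0
Initialize closure = {q0}
Follow epsilon from q0 -> add q3
Final closure: {q0, q3}
Size = 2

2


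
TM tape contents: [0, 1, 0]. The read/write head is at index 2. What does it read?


Tape: [0, 1, 0]
Positions: 0 1 2
Values:    0 1 0
Head at position 2
tape[2] = 0

0


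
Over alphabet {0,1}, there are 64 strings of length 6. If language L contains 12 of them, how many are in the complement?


Alphabet: {0,1}
String length: 6
Total strings of length 6 = 2^6 = 64
Strings in L = 12
Complement = total - |L|
= 64 - 12
= 52

52


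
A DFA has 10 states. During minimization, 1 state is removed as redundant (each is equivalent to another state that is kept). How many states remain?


Original DFA: 10 states
Redundant states removed: 1
Minimized states = original - removed
= 10 - 1
= 9

9


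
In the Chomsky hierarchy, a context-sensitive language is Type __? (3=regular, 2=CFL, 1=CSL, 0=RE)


Chomsky hierarchy levels:
  Type 3: Regular (DFA/NFA/regex)
  Type 2: Context-free (PDA)
  Type 1: Context-sensitive
  Type 0: Recursively enumerable (TM)
'context-sensitive' corresponds to Type 1

1


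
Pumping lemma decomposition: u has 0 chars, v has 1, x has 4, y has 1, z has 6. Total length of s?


|s| = |u| + |v| + |x| + |y| + |z|
= 0 + 1 + 4 + 1 + 6
= 1 + 4 + 7
= 5 + 7
= 12

12
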